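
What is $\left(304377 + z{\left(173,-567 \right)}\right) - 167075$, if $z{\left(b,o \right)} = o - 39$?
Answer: $136696$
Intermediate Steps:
$z{\left(b,o \right)} = -39 + o$
$\left(304377 + z{\left(173,-567 \right)}\right) - 167075 = \left(304377 - 606\right) - 167075 = 303771 - 167075 = 136696$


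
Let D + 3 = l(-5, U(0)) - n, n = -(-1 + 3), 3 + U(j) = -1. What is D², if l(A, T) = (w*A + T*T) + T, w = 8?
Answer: 841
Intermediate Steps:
U(j) = -4 (U(j) = -3 - 1 = -4)
l(A, T) = T + T² + 8*A (l(A, T) = (8*A + T*T) + T = (8*A + T²) + T = (T² + 8*A) + T = T + T² + 8*A)
n = -2 (n = -1*2 = -2)
D = -29 (D = -3 + ((-4 + (-4)² + 8*(-5)) - 1*(-2)) = -3 + ((-4 + 16 - 40) + 2) = -3 + (-28 + 2) = -3 - 26 = -29)
D² = (-29)² = 841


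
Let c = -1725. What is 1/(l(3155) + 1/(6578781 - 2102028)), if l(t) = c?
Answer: -4476753/7722398924 ≈ -0.00057971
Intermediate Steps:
l(t) = -1725
1/(l(3155) + 1/(6578781 - 2102028)) = 1/(-1725 + 1/(6578781 - 2102028)) = 1/(-1725 + 1/4476753) = 1/(-7722398924/4476753) = -4476753/7722398924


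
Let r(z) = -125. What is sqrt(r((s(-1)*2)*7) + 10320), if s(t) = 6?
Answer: sqrt(10195) ≈ 100.97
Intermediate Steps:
sqrt(r((s(-1)*2)*7) + 10320) = sqrt(-125 + 10320) = sqrt(10195)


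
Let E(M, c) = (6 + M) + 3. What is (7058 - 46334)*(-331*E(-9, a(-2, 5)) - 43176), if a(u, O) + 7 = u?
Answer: 1695780576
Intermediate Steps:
a(u, O) = -7 + u
E(M, c) = 9 + M
(7058 - 46334)*(-331*E(-9, a(-2, 5)) - 43176) = (7058 - 46334)*(-331*(9 - 9) - 43176) = -39276*(-331*0 - 43176) = -39276*(0 - 43176) = -39276*(-43176) = 1695780576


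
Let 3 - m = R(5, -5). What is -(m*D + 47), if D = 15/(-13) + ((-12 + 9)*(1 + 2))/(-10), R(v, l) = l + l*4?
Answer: -2593/65 ≈ -39.892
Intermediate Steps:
R(v, l) = 5*l (R(v, l) = l + 4*l = 5*l)
m = 28 (m = 3 - 5*(-5) = 3 - 1*(-25) = 3 + 25 = 28)
D = -33/130 (D = 15*(-1/13) - 3*3*(-⅒) = -15/13 - 9*(-⅒) = -15/13 + 9/10 = -33/130 ≈ -0.25385)
-(m*D + 47) = -(28*(-33/130) + 47) = -(-462/65 + 47) = -1*2593/65 = -2593/65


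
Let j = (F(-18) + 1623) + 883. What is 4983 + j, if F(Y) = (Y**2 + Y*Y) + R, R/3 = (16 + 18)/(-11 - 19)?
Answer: 40668/5 ≈ 8133.6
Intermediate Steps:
R = -17/5 (R = 3*((16 + 18)/(-11 - 19)) = 3*(34/(-30)) = 3*(34*(-1/30)) = 3*(-17/15) = -17/5 ≈ -3.4000)
F(Y) = -17/5 + 2*Y**2 (F(Y) = (Y**2 + Y*Y) - 17/5 = (Y**2 + Y**2) - 17/5 = 2*Y**2 - 17/5 = -17/5 + 2*Y**2)
j = 15753/5 (j = ((-17/5 + 2*(-18)**2) + 1623) + 883 = ((-17/5 + 2*324) + 1623) + 883 = ((-17/5 + 648) + 1623) + 883 = (3223/5 + 1623) + 883 = 11338/5 + 883 = 15753/5 ≈ 3150.6)
4983 + j = 4983 + 15753/5 = 40668/5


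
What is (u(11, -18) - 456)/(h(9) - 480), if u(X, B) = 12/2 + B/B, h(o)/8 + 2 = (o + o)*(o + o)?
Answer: -449/2096 ≈ -0.21422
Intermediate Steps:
h(o) = -16 + 32*o² (h(o) = -16 + 8*((o + o)*(o + o)) = -16 + 8*((2*o)*(2*o)) = -16 + 8*(4*o²) = -16 + 32*o²)
u(X, B) = 7 (u(X, B) = 12*(½) + 1 = 6 + 1 = 7)
(u(11, -18) - 456)/(h(9) - 480) = (7 - 456)/((-16 + 32*9²) - 480) = -449/((-16 + 32*81) - 480) = -449/((-16 + 2592) - 480) = -449/(2576 - 480) = -449/2096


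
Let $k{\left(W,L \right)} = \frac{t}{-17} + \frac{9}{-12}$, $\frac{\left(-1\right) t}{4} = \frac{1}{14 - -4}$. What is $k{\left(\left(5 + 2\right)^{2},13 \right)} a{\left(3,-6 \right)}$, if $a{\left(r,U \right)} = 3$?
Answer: $- \frac{451}{204} \approx -2.2108$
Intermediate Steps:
$t = - \frac{2}{9}$ ($t = - \frac{4}{14 - -4} = - \frac{4}{14 + 4} = - \frac{4}{18} = \left(-4\right) \frac{1}{18} = - \frac{2}{9} \approx -0.22222$)
$k{\left(W,L \right)} = - \frac{451}{612}$ ($k{\left(W,L \right)} = - \frac{2}{9 \left(-17\right)} + \frac{9}{-12} = \left(- \frac{2}{9}\right) \left(- \frac{1}{17}\right) + 9 \left(- \frac{1}{12}\right) = \frac{2}{153} - \frac{3}{4} = - \frac{451}{612}$)
$k{\left(\left(5 + 2\right)^{2},13 \right)} a{\left(3,-6 \right)} = \left(- \frac{451}{612}\right) 3 = - \frac{451}{204}$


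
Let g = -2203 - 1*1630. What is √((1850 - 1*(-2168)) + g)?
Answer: √185 ≈ 13.601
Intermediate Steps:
g = -3833 (g = -2203 - 1630 = -3833)
√((1850 - 1*(-2168)) + g) = √((1850 - 1*(-2168)) - 3833) = √((1850 + 2168) - 3833) = √(4018 - 3833) = √185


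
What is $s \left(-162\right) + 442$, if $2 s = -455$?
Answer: $37297$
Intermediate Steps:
$s = - \frac{455}{2}$ ($s = \frac{1}{2} \left(-455\right) = - \frac{455}{2} \approx -227.5$)
$s \left(-162\right) + 442 = \left(- \frac{455}{2}\right) \left(-162\right) + 442 = 36855 + 442 = 37297$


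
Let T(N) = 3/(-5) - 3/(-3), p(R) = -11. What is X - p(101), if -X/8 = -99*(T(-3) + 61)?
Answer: 243199/5 ≈ 48640.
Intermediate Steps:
T(N) = ⅖ (T(N) = 3*(-⅕) - 3*(-⅓) = -⅗ + 1 = ⅖)
X = 243144/5 (X = -(-792)*(⅖ + 61) = -(-792)*307/5 = -8*(-30393/5) = 243144/5 ≈ 48629.)
X - p(101) = 243144/5 - 1*(-11) = 243144/5 + 11 = 243199/5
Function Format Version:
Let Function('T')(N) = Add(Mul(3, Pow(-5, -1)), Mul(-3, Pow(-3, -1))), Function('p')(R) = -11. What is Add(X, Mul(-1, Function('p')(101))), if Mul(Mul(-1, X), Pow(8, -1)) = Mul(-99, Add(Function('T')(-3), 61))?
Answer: Rational(243199, 5) ≈ 48640.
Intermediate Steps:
Function('T')(N) = Rational(2, 5) (Function('T')(N) = Add(Mul(3, Rational(-1, 5)), Mul(-3, Rational(-1, 3))) = Add(Rational(-3, 5), 1) = Rational(2, 5))
X = Rational(243144, 5) (X = Mul(-8, Mul(-99, Add(Rational(2, 5), 61))) = Mul(-8, Mul(-99, Rational(307, 5))) = Mul(-8, Rational(-30393, 5)) = Rational(243144, 5) ≈ 48629.)
Add(X, Mul(-1, Function('p')(101))) = Add(Rational(243144, 5), Mul(-1, -11)) = Add(Rational(243144, 5), 11) = Rational(243199, 5)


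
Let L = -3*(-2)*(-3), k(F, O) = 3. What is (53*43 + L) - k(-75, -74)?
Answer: 2258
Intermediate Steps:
L = -18 (L = 6*(-3) = -18)
(53*43 + L) - k(-75, -74) = (53*43 - 18) - 1*3 = (2279 - 18) - 3 = 2261 - 3 = 2258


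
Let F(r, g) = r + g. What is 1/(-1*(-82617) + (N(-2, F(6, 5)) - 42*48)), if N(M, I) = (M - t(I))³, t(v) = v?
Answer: 1/78404 ≈ 1.2754e-5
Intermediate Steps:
F(r, g) = g + r
N(M, I) = (M - I)³
1/(-1*(-82617) + (N(-2, F(6, 5)) - 42*48)) = 1/(-1*(-82617) + (-((5 + 6) - 1*(-2))³ - 42*48)) = 1/(82617 + (-(11 + 2)³ - 2016)) = 1/(82617 + (-1*13³ - 2016)) = 1/(82617 + (-1*2197 - 2016)) = 1/(82617 + (-2197 - 2016)) = 1/(82617 - 4213) = 1/78404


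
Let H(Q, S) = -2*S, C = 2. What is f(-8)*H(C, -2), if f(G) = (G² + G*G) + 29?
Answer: 628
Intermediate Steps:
f(G) = 29 + 2*G² (f(G) = (G² + G²) + 29 = 2*G² + 29 = 29 + 2*G²)
f(-8)*H(C, -2) = (29 + 2*(-8)²)*(-2*(-2)) = (29 + 2*64)*4 = (29 + 128)*4 = 157*4 = 628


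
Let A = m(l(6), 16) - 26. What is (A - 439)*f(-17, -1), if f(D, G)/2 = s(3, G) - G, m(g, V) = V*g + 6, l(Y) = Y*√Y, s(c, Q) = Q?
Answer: 0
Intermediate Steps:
l(Y) = Y^(3/2)
m(g, V) = 6 + V*g
f(D, G) = 0 (f(D, G) = 2*(G - G) = 2*0 = 0)
A = -20 + 96*√6 (A = (6 + 16*6^(3/2)) - 26 = (6 + 16*(6*√6)) - 26 = (6 + 96*√6) - 26 = -20 + 96*√6 ≈ 215.15)
(A - 439)*f(-17, -1) = ((-20 + 96*√6) - 439)*0 = (-459 + 96*√6)*0 = 0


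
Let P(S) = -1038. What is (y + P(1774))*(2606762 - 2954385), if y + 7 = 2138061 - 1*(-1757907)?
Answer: -1353964818029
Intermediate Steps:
y = 3895961 (y = -7 + (2138061 - 1*(-1757907)) = -7 + (2138061 + 1757907) = -7 + 3895968 = 3895961)
(y + P(1774))*(2606762 - 2954385) = (3895961 - 1038)*(2606762 - 2954385) = 3894923*(-347623) = -1353964818029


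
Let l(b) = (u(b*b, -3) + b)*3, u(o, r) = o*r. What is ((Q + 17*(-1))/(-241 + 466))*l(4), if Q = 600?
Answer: -25652/75 ≈ -342.03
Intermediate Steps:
l(b) = -9*b**2 + 3*b (l(b) = ((b*b)*(-3) + b)*3 = (b**2*(-3) + b)*3 = (-3*b**2 + b)*3 = (b - 3*b**2)*3 = -9*b**2 + 3*b)
((Q + 17*(-1))/(-241 + 466))*l(4) = ((600 + 17*(-1))/(-241 + 466))*(3*4*(1 - 3*4)) = ((600 - 17)/225)*(3*4*(1 - 12)) = (583*(1/225))*(3*4*(-11)) = (583/225)*(-132) = -25652/75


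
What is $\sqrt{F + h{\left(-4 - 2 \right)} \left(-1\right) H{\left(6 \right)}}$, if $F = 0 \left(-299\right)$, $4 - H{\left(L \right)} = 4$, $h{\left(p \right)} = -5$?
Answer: $0$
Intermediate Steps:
$H{\left(L \right)} = 0$ ($H{\left(L \right)} = 4 - 4 = 0$)
$F = 0$
$\sqrt{F + h{\left(-4 - 2 \right)} \left(-1\right) H{\left(6 \right)}} = \sqrt{0 + \left(-5\right) \left(-1\right) 0} = \sqrt{0 + 5 \cdot 0} = \sqrt{0 + 0} = \sqrt{0} = 0$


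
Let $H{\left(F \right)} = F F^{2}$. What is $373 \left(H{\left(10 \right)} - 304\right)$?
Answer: $259608$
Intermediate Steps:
$H{\left(F \right)} = F^{3}$
$373 \left(H{\left(10 \right)} - 304\right) = 373 \left(10^{3} - 304\right) = 373 \left(1000 - 304\right) = 373 \cdot 696 = 259608$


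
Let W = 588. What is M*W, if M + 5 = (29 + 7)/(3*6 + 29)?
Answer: -117012/47 ≈ -2489.6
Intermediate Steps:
M = -199/47 (M = -5 + (29 + 7)/(3*6 + 29) = -5 + 36/(18 + 29) = -5 + 36/47 = -199/47 ≈ -4.2340)
M*W = -199/47*588 = -117012/47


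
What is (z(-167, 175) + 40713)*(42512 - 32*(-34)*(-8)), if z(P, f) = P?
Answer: 1370779168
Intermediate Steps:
(z(-167, 175) + 40713)*(42512 - 32*(-34)*(-8)) = (-167 + 40713)*(42512 - 32*(-34)*(-8)) = 40546*(42512 + 1088*(-8)) = 40546*(42512 - 8704) = 40546*33808 = 1370779168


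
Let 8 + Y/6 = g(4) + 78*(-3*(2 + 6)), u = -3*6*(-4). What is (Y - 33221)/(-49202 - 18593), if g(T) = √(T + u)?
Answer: 44501/67795 - 12*√19/67795 ≈ 0.65563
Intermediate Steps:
u = 72 (u = -18*(-4) = 72)
g(T) = √(72 + T) (g(T) = √(T + 72) = √(72 + T))
Y = -11280 + 12*√19 (Y = -48 + 6*(√(72 + 4) + 78*(-3*(2 + 6))) = -48 + 6*(√76 + 78*(-3*8)) = -48 + 6*(2*√19 + 78*(-24)) = -48 + 6*(2*√19 - 1872) = -48 + 6*(-1872 + 2*√19) = -48 + (-11232 + 12*√19) = -11280 + 12*√19 ≈ -11228.)
(Y - 33221)/(-49202 - 18593) = ((-11280 + 12*√19) - 33221)/(-49202 - 18593) = (-44501 + 12*√19)/(-67795) = (-44501 + 12*√19)*(-1/67795) = 44501/67795 - 12*√19/67795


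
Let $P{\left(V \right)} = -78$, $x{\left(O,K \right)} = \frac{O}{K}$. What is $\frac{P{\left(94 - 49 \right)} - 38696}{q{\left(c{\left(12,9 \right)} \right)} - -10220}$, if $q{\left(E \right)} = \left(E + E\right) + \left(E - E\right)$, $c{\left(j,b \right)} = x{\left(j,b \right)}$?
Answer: $- \frac{58161}{15334} \approx -3.7929$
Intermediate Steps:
$c{\left(j,b \right)} = \frac{j}{b}$
$q{\left(E \right)} = 2 E$ ($q{\left(E \right)} = 2 E + 0 = 2 E$)
$\frac{P{\left(94 - 49 \right)} - 38696}{q{\left(c{\left(12,9 \right)} \right)} - -10220} = \frac{-78 - 38696}{2 \cdot \frac{12}{9} - -10220} = - \frac{38774}{2 \cdot 12 \cdot \frac{1}{9} + 10220} = - \frac{38774}{2 \cdot \frac{4}{3} + 10220} = - \frac{38774}{\frac{8}{3} + 10220} = - \frac{38774}{\frac{30668}{3}} = \left(-38774\right) \frac{3}{30668} = - \frac{58161}{15334}$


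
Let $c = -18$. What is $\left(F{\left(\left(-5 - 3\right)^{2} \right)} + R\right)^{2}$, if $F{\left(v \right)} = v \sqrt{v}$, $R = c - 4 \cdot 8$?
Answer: $213444$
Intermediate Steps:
$R = -50$ ($R = -18 - 4 \cdot 8 = -18 - 32 = -50$)
$F{\left(v \right)} = v^{\frac{3}{2}}$
$\left(F{\left(\left(-5 - 3\right)^{2} \right)} + R\right)^{2} = \left(\left(\left(-5 - 3\right)^{2}\right)^{\frac{3}{2}} - 50\right)^{2} = \left(\left(\left(-8\right)^{2}\right)^{\frac{3}{2}} - 50\right)^{2} = \left(64^{\frac{3}{2}} - 50\right)^{2} = \left(512 - 50\right)^{2} = 462^{2} = 213444$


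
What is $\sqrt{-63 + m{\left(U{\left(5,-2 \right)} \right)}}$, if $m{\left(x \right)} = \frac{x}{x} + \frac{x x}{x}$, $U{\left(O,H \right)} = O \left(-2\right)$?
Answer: $6 i \sqrt{2} \approx 8.4853 i$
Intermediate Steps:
$U{\left(O,H \right)} = - 2 O$
$m{\left(x \right)} = 1 + x$ ($m{\left(x \right)} = 1 + \frac{x^{2}}{x} = 1 + x$)
$\sqrt{-63 + m{\left(U{\left(5,-2 \right)} \right)}} = \sqrt{-63 + \left(1 - 10\right)} = \sqrt{-63 - 9} = \sqrt{-72} = 6 i \sqrt{2}$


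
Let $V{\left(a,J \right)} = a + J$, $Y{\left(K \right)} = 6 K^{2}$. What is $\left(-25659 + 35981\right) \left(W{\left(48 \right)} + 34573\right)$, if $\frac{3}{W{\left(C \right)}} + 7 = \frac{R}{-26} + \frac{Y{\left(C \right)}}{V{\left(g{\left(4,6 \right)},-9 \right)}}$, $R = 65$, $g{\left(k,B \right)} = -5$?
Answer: $\frac{4980729562718}{13957} \approx 3.5686 \cdot 10^{8}$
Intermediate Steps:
$V{\left(a,J \right)} = J + a$
$W{\left(C \right)} = \frac{3}{- \frac{19}{2} - \frac{3 C^{2}}{7}}$ ($W{\left(C \right)} = \frac{3}{-7 + \left(\frac{65}{-26} + \frac{6 C^{2}}{-9 - 5}\right)} = \frac{3}{-7 + \left(65 \left(- \frac{1}{26}\right) + \frac{6 C^{2}}{-14}\right)} = \frac{3}{-7 + \left(- \frac{5}{2} + 6 C^{2} \left(- \frac{1}{14}\right)\right)} = \frac{3}{-7 - \left(\frac{5}{2} + \frac{3 C^{2}}{7}\right)} = \frac{3}{- \frac{19}{2} - \frac{3 C^{2}}{7}}$)
$\left(-25659 + 35981\right) \left(W{\left(48 \right)} + 34573\right) = \left(-25659 + 35981\right) \left(- \frac{42}{133 + 6 \cdot 48^{2}} + 34573\right) = 10322 \left(- \frac{42}{133 + 6 \cdot 2304} + 34573\right) = 10322 \left(- \frac{42}{133 + 13824} + 34573\right) = 10322 \left(- \frac{42}{13957} + 34573\right) = 10322 \cdot \frac{482535319}{13957} = \frac{4980729562718}{13957}$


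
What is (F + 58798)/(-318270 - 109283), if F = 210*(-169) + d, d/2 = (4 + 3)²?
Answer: -23406/427553 ≈ -0.054744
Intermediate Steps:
d = 98 (d = 2*(4 + 3)² = 2*7² = 2*49 = 98)
F = -35392 (F = 210*(-169) + 98 = -35490 + 98 = -35392)
(F + 58798)/(-318270 - 109283) = (-35392 + 58798)/(-318270 - 109283) = 23406/(-427553) = 23406*(-1/427553) = -23406/427553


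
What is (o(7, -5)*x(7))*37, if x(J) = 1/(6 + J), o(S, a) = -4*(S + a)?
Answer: -296/13 ≈ -22.769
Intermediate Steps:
o(S, a) = -4*S - 4*a
(o(7, -5)*x(7))*37 = ((-4*7 - 4*(-5))/(6 + 7))*37 = ((-28 + 20)/13)*37 = -8*1/13*37 = -8/13*37 = -296/13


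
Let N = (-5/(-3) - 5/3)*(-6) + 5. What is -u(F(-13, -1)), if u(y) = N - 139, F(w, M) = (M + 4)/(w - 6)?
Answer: 134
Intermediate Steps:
F(w, M) = (4 + M)/(-6 + w)
N = 5 (N = (-5*(-⅓) - 5*⅓)*(-6) + 5 = (5/3 - 5/3)*(-6) + 5 = 0*(-6) + 5 = 0 + 5 = 5)
u(y) = -134 (u(y) = 5 - 139 = -134)
-u(F(-13, -1)) = -1*(-134) = 134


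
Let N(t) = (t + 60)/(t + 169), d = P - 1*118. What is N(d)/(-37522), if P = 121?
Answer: -63/6453784 ≈ -9.7617e-6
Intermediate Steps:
d = 3 (d = 121 - 1*118 = 121 - 118 = 3)
N(t) = (60 + t)/(169 + t)
N(d)/(-37522) = ((60 + 3)/(169 + 3))/(-37522) = (63/172)*(-1/37522) = -63/6453784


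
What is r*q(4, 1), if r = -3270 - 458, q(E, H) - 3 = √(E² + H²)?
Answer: -11184 - 3728*√17 ≈ -26555.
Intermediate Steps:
q(E, H) = 3 + √(E² + H²)
r = -3728
r*q(4, 1) = -3728*(3 + √(4² + 1²)) = -3728*(3 + √(16 + 1)) = -3728*(3 + √17) = -11184 - 3728*√17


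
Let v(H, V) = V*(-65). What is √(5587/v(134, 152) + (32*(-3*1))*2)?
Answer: I*√4699291090/4940 ≈ 13.877*I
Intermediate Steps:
v(H, V) = -65*V
√(5587/v(134, 152) + (32*(-3*1))*2) = √(5587/((-65*152)) + (32*(-3*1))*2) = √(5587/(-9880) + (32*(-3))*2) = √(5587*(-1/9880) - 96*2) = √(-5587/9880 - 192) = √(-1902547/9880) = I*√4699291090/4940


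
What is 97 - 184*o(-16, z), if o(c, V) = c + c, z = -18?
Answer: 5985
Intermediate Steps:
o(c, V) = 2*c
97 - 184*o(-16, z) = 97 - 368*(-16) = 97 - 184*(-32) = 97 + 5888 = 5985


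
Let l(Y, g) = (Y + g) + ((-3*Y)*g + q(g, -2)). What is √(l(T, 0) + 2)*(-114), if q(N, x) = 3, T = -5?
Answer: 0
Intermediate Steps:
l(Y, g) = 3 + Y + g - 3*Y*g (l(Y, g) = (Y + g) + ((-3*Y)*g + 3) = (Y + g) + (-3*Y*g + 3) = (Y + g) + (3 - 3*Y*g) = 3 + Y + g - 3*Y*g)
√(l(T, 0) + 2)*(-114) = √((3 - 5 + 0 - 3*(-5)*0) + 2)*(-114) = √((3 - 5 + 0 + 0) + 2)*(-114) = √(-2 + 2)*(-114) = √0*(-114) = 0*(-114) = 0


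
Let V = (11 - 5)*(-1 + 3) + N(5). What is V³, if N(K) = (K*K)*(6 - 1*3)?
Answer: 658503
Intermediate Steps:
N(K) = 3*K² (N(K) = K²*(6 - 3) = K²*3 = 3*K²)
V = 87 (V = (11 - 5)*(-1 + 3) + 3*5² = 6*2 + 3*25 = 12 + 75 = 87)
V³ = 87³ = 658503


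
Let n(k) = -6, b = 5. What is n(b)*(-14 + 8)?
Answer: 36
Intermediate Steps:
n(b)*(-14 + 8) = -6*(-14 + 8) = -6*(-6) = 36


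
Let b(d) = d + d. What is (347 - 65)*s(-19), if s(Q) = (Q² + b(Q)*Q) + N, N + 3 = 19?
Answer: 309918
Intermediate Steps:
N = 16 (N = -3 + 19 = 16)
b(d) = 2*d
s(Q) = 16 + 3*Q² (s(Q) = (Q² + (2*Q)*Q) + 16 = (Q² + 2*Q²) + 16 = 3*Q² + 16 = 16 + 3*Q²)
(347 - 65)*s(-19) = (347 - 65)*(16 + 3*(-19)²) = 282*(16 + 3*361) = 282*(16 + 1083) = 282*1099 = 309918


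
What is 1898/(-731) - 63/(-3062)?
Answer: -5765623/2238322 ≈ -2.5759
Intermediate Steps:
1898/(-731) - 63/(-3062) = 1898*(-1/731) - 63*(-1/3062) = -1898/731 + 63/3062 = -5765623/2238322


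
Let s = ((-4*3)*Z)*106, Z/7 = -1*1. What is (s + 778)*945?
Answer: 9149490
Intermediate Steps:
Z = -7 (Z = 7*(-1*1) = 7*(-1) = -7)
s = 8904 (s = (-4*3*(-7))*106 = -12*(-7)*106 = 84*106 = 8904)
(s + 778)*945 = (8904 + 778)*945 = 9682*945 = 9149490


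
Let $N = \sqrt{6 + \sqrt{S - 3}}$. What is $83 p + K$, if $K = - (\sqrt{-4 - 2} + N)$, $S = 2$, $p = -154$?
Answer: $-12782 - \sqrt{6 + i} - i \sqrt{6} \approx -12784.0 - 2.6529 i$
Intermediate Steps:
$N = \sqrt{6 + i}$ ($N = \sqrt{6 + \sqrt{2 - 3}} = \sqrt{6 + \sqrt{-1}} = \sqrt{6 + i} \approx 2.4579 + 0.20342 i$)
$K = - \sqrt{6 + i} - i \sqrt{6}$ ($K = - (\sqrt{-4 - 2} + \sqrt{6 + i}) = - (\sqrt{-6} + \sqrt{6 + i}) = - (i \sqrt{6} + \sqrt{6 + i}) = - (\sqrt{6 + i} + i \sqrt{6}) = - \sqrt{6 + i} - i \sqrt{6} \approx -2.4579 - 2.6529 i$)
$83 p + K = 83 \left(-154\right) - \left(\sqrt{6 + i} + i \sqrt{6}\right) = -12782 - \left(\sqrt{6 + i} + i \sqrt{6}\right) = -12782 - \sqrt{6 + i} - i \sqrt{6}$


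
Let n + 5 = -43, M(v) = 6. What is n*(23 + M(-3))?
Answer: -1392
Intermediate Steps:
n = -48 (n = -5 - 43 = -48)
n*(23 + M(-3)) = -48*(23 + 6) = -48*29 = -1392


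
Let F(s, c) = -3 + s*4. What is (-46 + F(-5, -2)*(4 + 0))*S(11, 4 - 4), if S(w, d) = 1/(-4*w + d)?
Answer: 69/22 ≈ 3.1364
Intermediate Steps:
S(w, d) = 1/(d - 4*w)
F(s, c) = -3 + 4*s
(-46 + F(-5, -2)*(4 + 0))*S(11, 4 - 4) = (-46 + (-3 + 4*(-5))*(4 + 0))/((4 - 4) - 4*11) = (-46 + (-3 - 20)*4)/(0 - 44) = (-46 - 23*4)/(-44) = (-46 - 92)*(-1/44) = -138*(-1/44) = 69/22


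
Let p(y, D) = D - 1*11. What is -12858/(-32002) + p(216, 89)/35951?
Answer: 232377057/575251951 ≈ 0.40396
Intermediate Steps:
p(y, D) = -11 + D (p(y, D) = D - 11 = -11 + D)
-12858/(-32002) + p(216, 89)/35951 = -12858/(-32002) + (-11 + 89)/35951 = -12858*(-1/32002) + 78*(1/35951) = 6429/16001 + 78/35951 = 232377057/575251951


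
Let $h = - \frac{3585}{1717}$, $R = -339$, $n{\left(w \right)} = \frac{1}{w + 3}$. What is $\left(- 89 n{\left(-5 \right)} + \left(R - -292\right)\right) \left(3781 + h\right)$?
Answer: $- \frac{16220980}{1717} \approx -9447.3$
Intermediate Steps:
$n{\left(w \right)} = \frac{1}{3 + w}$
$h = - \frac{3585}{1717}$ ($h = \left(-3585\right) \frac{1}{1717} = - \frac{3585}{1717} \approx -2.0879$)
$\left(- 89 n{\left(-5 \right)} + \left(R - -292\right)\right) \left(3781 + h\right) = \left(- \frac{89}{3 - 5} - 47\right) \left(3781 - \frac{3585}{1717}\right) = \left(- \frac{89}{-2} + \left(-339 + 292\right)\right) \frac{6488392}{1717} = \left(\left(-89\right) \left(- \frac{1}{2}\right) - 47\right) \frac{6488392}{1717} = \left(\frac{89}{2} - 47\right) \frac{6488392}{1717} = \left(- \frac{5}{2}\right) \frac{6488392}{1717} = - \frac{16220980}{1717}$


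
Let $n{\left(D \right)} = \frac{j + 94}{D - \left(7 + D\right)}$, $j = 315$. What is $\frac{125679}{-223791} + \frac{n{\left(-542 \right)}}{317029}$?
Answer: $- \frac{92999581452}{165545886191} \approx -0.56178$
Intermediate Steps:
$n{\left(D \right)} = - \frac{409}{7}$ ($n{\left(D \right)} = \frac{315 + 94}{D - \left(7 + D\right)} = \frac{409}{-7} = 409 \left(- \frac{1}{7}\right) = - \frac{409}{7}$)
$\frac{125679}{-223791} + \frac{n{\left(-542 \right)}}{317029} = \frac{125679}{-223791} - \frac{409}{7 \cdot 317029} = 125679 \left(- \frac{1}{223791}\right) - \frac{409}{2219203} = - \frac{41893}{74597} - \frac{409}{2219203} = - \frac{92999581452}{165545886191}$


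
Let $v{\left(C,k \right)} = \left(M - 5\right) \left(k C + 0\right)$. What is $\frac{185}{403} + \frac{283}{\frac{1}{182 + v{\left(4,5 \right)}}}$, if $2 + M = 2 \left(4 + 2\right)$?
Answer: $\frac{32162003}{403} \approx 79807.0$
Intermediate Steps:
$M = 10$ ($M = -2 + 2 \left(4 + 2\right) = -2 + 2 \cdot 6 = -2 + 12 = 10$)
$v{\left(C,k \right)} = 5 C k$ ($v{\left(C,k \right)} = \left(10 - 5\right) \left(k C + 0\right) = 5 \left(C k + 0\right) = 5 C k$)
$\frac{185}{403} + \frac{283}{\frac{1}{182 + v{\left(4,5 \right)}}} = \frac{185}{403} + \frac{283}{\frac{1}{182 + 5 \cdot 4 \cdot 5}} = 185 \cdot \frac{1}{403} + \frac{283}{\frac{1}{182 + 100}} = \frac{185}{403} + \frac{283}{\frac{1}{282}} = \frac{185}{403} + 283 \frac{1}{\frac{1}{282}} = \frac{185}{403} + 283 \cdot 282 = \frac{185}{403} + 79806 = \frac{32162003}{403}$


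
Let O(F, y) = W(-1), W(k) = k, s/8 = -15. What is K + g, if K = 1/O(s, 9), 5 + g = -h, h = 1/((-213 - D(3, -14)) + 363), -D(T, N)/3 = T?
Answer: -955/159 ≈ -6.0063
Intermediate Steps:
s = -120 (s = 8*(-15) = -120)
D(T, N) = -3*T
O(F, y) = -1
h = 1/159 (h = 1/((-213 - (-3)*3) + 363) = 1/((-213 - 1*(-9)) + 363) = 1/((-213 + 9) + 363) = 1/(-204 + 363) = 1/159 ≈ 0.0062893)
g = -796/159 (g = -5 - 1*1/159 = -5 - 1/159 = -796/159 ≈ -5.0063)
K = -1 (K = 1/(-1) = -1)
K + g = -1 - 796/159 = -955/159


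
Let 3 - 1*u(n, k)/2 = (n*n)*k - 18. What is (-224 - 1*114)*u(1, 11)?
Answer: -6760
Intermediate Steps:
u(n, k) = 42 - 2*k*n² (u(n, k) = 6 - 2*((n*n)*k - 18) = 6 - 2*(n²*k - 18) = 6 - 2*(k*n² - 18) = 6 - 2*(-18 + k*n²) = 6 + (36 - 2*k*n²) = 42 - 2*k*n²)
(-224 - 1*114)*u(1, 11) = (-224 - 1*114)*(42 - 2*11*1²) = (-224 - 114)*(42 - 2*11*1) = -338*(42 - 22) = -338*20 = -6760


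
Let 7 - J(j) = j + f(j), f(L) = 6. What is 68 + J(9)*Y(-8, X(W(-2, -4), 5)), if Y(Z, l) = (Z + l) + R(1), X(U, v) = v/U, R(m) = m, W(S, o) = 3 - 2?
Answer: 84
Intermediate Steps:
W(S, o) = 1
Y(Z, l) = 1 + Z + l (Y(Z, l) = (Z + l) + 1 = 1 + Z + l)
J(j) = 1 - j (J(j) = 7 - (j + 6) = 7 - (6 + j) = 7 + (-6 - j) = 1 - j)
68 + J(9)*Y(-8, X(W(-2, -4), 5)) = 68 + (1 - 1*9)*(1 - 8 + 5/1) = 68 + (1 - 9)*(1 - 8 + 5*1) = 68 - 8*(1 - 8 + 5) = 68 - 8*(-2) = 68 + 16 = 84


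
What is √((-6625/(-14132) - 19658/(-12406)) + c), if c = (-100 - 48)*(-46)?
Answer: √13082819293041761729/43830398 ≈ 82.523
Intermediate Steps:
c = 6808 (c = -148*(-46) = 6808)
√((-6625/(-14132) - 19658/(-12406)) + c) = √((-6625/(-14132) - 19658/(-12406)) + 6808) = √((-6625*(-1/14132) - 19658*(-1/12406)) + 6808) = √((6625/14132 + 9829/6203) + 6808) = √(179998303/87660796 + 6808) = √(596974697471/87660796) = √13082819293041761729/43830398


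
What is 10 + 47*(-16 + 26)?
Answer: 480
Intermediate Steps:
10 + 47*(-16 + 26) = 10 + 47*10 = 10 + 470 = 480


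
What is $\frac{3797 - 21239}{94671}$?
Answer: $- \frac{1938}{10519} \approx -0.18424$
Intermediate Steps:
$\frac{3797 - 21239}{94671} = \left(-17442\right) \frac{1}{94671} = - \frac{1938}{10519}$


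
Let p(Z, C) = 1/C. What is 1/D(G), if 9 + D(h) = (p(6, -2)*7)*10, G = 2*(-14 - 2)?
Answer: -1/44 ≈ -0.022727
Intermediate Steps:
G = -32 (G = 2*(-16) = -32)
D(h) = -44 (D(h) = -9 + (7/(-2))*10 = -9 - ½*7*10 = -9 - 7/2*10 = -9 - 35 = -44)
1/D(G) = 1/(-44) = -1/44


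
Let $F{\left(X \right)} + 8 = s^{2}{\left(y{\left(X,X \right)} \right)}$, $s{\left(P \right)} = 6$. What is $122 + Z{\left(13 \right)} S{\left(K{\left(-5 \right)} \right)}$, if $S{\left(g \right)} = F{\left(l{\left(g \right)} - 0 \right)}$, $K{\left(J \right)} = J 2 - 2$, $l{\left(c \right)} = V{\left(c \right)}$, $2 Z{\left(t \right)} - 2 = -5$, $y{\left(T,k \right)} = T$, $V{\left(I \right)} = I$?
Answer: $80$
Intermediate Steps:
$Z{\left(t \right)} = - \frac{3}{2}$ ($Z{\left(t \right)} = 1 + \frac{1}{2} \left(-5\right) = 1 - \frac{5}{2} = - \frac{3}{2}$)
$l{\left(c \right)} = c$
$K{\left(J \right)} = -2 + 2 J$ ($K{\left(J \right)} = 2 J - 2 = -2 + 2 J$)
$F{\left(X \right)} = 28$ ($F{\left(X \right)} = -8 + 6^{2} = -8 + 36 = 28$)
$S{\left(g \right)} = 28$
$122 + Z{\left(13 \right)} S{\left(K{\left(-5 \right)} \right)} = 122 - 42 = 80$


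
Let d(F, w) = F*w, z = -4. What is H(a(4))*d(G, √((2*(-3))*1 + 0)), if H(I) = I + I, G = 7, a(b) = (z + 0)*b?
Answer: -224*I*√6 ≈ -548.69*I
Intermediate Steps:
a(b) = -4*b (a(b) = (-4 + 0)*b = -4*b)
H(I) = 2*I
H(a(4))*d(G, √((2*(-3))*1 + 0)) = (2*(-4*4))*(7*√((2*(-3))*1 + 0)) = (2*(-16))*(7*√(-6*1 + 0)) = -224*√(-6 + 0) = -224*√(-6) = -224*I*√6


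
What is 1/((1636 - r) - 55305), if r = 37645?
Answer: -1/91314 ≈ -1.0951e-5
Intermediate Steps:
1/((1636 - r) - 55305) = 1/((1636 - 1*37645) - 55305) = 1/((1636 - 37645) - 55305) = 1/(-36009 - 55305) = 1/(-91314) = -1/91314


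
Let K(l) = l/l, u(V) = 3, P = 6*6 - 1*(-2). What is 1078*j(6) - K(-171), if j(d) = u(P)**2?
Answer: 9701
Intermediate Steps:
P = 38 (P = 36 + 2 = 38)
j(d) = 9 (j(d) = 3**2 = 9)
K(l) = 1
1078*j(6) - K(-171) = 1078*9 - 1*1 = 9702 - 1 = 9701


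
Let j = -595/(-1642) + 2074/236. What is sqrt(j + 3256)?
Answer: 25*sqrt(12257828023)/48439 ≈ 57.141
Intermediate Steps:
j = 443241/48439 (j = -595*(-1/1642) + 2074*(1/236) = 595/1642 + 1037/118 = 443241/48439 ≈ 9.1505)
sqrt(j + 3256) = sqrt(443241/48439 + 3256) = sqrt(158160625/48439) = 25*sqrt(12257828023)/48439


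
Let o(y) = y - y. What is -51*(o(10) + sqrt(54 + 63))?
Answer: -153*sqrt(13) ≈ -551.65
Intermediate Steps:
o(y) = 0
-51*(o(10) + sqrt(54 + 63)) = -51*(0 + sqrt(54 + 63)) = -51*(0 + sqrt(117)) = -51*(0 + 3*sqrt(13)) = -153*sqrt(13)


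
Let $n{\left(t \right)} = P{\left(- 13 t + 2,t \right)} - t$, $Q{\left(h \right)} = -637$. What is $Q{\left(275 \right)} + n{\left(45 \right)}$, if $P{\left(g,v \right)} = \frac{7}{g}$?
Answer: $- \frac{397613}{583} \approx -682.01$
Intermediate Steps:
$n{\left(t \right)} = - t + \frac{7}{2 - 13 t}$ ($n{\left(t \right)} = \frac{7}{- 13 t + 2} - t = \frac{7}{2 - 13 t} - t = - t + \frac{7}{2 - 13 t}$)
$Q{\left(275 \right)} + n{\left(45 \right)} = -637 + \frac{-7 - 45 \left(-2 + 13 \cdot 45\right)}{-2 + 13 \cdot 45} = -637 + \frac{-7 - 45 \left(-2 + 585\right)}{-2 + 585} = -637 + \frac{-7 - 45 \cdot 583}{583} = -637 + \frac{-7 - 26235}{583} = -637 + \frac{1}{583} \left(-26242\right) = -637 - \frac{26242}{583} = - \frac{397613}{583}$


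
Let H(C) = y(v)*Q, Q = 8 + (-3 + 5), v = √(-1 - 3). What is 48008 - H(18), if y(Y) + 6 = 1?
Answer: 48058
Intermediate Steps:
v = 2*I (v = √(-4) = 2*I ≈ 2.0*I)
y(Y) = -5 (y(Y) = -6 + 1 = -5)
Q = 10 (Q = 8 + 2 = 10)
H(C) = -50 (H(C) = -5*10 = -50)
48008 - H(18) = 48008 - 1*(-50) = 48008 + 50 = 48058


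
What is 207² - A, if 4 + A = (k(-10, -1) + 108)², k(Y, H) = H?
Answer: 31404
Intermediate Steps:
A = 11445 (A = -4 + (-1 + 108)² = -4 + 107² = -4 + 11449 = 11445)
207² - A = 207² - 1*11445 = 42849 - 11445 = 31404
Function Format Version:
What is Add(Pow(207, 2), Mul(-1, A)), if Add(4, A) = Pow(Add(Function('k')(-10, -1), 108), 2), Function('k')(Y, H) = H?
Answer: 31404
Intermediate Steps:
A = 11445 (A = Add(-4, Pow(Add(-1, 108), 2)) = Add(-4, Pow(107, 2)) = Add(-4, 11449) = 11445)
Add(Pow(207, 2), Mul(-1, A)) = Add(Pow(207, 2), Mul(-1, 11445)) = Add(42849, -11445) = 31404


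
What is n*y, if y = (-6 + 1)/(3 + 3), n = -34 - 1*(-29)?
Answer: 25/6 ≈ 4.1667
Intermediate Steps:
n = -5 (n = -34 + 29 = -5)
y = -5/6 ≈ -0.83333
n*y = -5*(-5/6) = 25/6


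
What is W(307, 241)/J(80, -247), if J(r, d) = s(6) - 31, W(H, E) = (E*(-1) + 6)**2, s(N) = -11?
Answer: -55225/42 ≈ -1314.9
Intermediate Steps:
W(H, E) = (6 - E)**2 (W(H, E) = (-E + 6)**2 = (6 - E)**2)
J(r, d) = -42 (J(r, d) = -11 - 31 = -42)
W(307, 241)/J(80, -247) = (-6 + 241)**2/(-42) = 235**2*(-1/42) = 55225*(-1/42) = -55225/42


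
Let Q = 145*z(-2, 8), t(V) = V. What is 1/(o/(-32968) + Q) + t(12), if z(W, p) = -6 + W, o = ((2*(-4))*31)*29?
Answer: 57349411/4779461 ≈ 11.999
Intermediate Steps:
o = -7192 (o = -8*31*29 = -248*29 = -7192)
Q = -1160 (Q = 145*(-6 - 2) = 145*(-8) = -1160)
1/(o/(-32968) + Q) + t(12) = 1/(-7192/(-32968) - 1160) + 12 = 1/(-7192*(-1/32968) - 1160) + 12 = 1/(899/4121 - 1160) + 12 = 1/(-4779461/4121) + 12 = -4121/4779461 + 12 = 57349411/4779461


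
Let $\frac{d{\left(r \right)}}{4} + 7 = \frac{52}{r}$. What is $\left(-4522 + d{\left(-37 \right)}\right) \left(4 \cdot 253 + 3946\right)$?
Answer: $-22586772$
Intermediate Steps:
$d{\left(r \right)} = -28 + \frac{208}{r}$ ($d{\left(r \right)} = -28 + 4 \frac{52}{r} = -28 + \frac{208}{r}$)
$\left(-4522 + d{\left(-37 \right)}\right) \left(4 \cdot 253 + 3946\right) = \left(-4522 - \left(28 - \frac{208}{-37}\right)\right) \left(4 \cdot 253 + 3946\right) = \left(-4522 + \left(-28 + 208 \left(- \frac{1}{37}\right)\right)\right) \left(1012 + 3946\right) = \left(-4522 - \frac{1244}{37}\right) 4958 = \left(- \frac{168558}{37}\right) 4958 = -22586772$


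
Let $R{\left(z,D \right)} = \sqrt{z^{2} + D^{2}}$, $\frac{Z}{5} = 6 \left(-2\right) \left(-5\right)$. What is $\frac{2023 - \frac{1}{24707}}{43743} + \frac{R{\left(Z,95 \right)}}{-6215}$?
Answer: $\frac{49982260}{1080758301} - \frac{\sqrt{3961}}{1243} \approx -0.0043853$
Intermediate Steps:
$Z = 300$ ($Z = 5 \cdot 6 \left(-2\right) \left(-5\right) = 5 \left(\left(-12\right) \left(-5\right)\right) = 5 \cdot 60 = 300$)
$R{\left(z,D \right)} = \sqrt{D^{2} + z^{2}}$
$\frac{2023 - \frac{1}{24707}}{43743} + \frac{R{\left(Z,95 \right)}}{-6215} = \frac{2023 - \frac{1}{24707}}{43743} + \frac{\sqrt{95^{2} + 300^{2}}}{-6215} = \left(2023 - \frac{1}{24707}\right) \frac{1}{43743} + \sqrt{9025 + 90000} \left(- \frac{1}{6215}\right) = \left(2023 - \frac{1}{24707}\right) \frac{1}{43743} + \sqrt{99025} \left(- \frac{1}{6215}\right) = \frac{49982260}{24707} \cdot \frac{1}{43743} + 5 \sqrt{3961} \left(- \frac{1}{6215}\right) = \frac{49982260}{1080758301} - \frac{\sqrt{3961}}{1243}$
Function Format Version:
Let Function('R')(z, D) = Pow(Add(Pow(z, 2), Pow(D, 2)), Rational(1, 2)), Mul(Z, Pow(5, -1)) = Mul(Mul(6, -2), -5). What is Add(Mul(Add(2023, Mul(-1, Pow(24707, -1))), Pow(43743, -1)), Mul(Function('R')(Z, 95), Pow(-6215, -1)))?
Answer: Add(Rational(49982260, 1080758301), Mul(Rational(-1, 1243), Pow(3961, Rational(1, 2)))) ≈ -0.0043853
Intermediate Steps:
Z = 300 (Z = Mul(5, Mul(Mul(6, -2), -5)) = Mul(5, Mul(-12, -5)) = Mul(5, 60) = 300)
Function('R')(z, D) = Pow(Add(Pow(D, 2), Pow(z, 2)), Rational(1, 2))
Add(Mul(Add(2023, Mul(-1, Pow(24707, -1))), Pow(43743, -1)), Mul(Function('R')(Z, 95), Pow(-6215, -1))) = Add(Mul(Add(2023, Mul(-1, Pow(24707, -1))), Pow(43743, -1)), Mul(Pow(Add(Pow(95, 2), Pow(300, 2)), Rational(1, 2)), Pow(-6215, -1))) = Add(Mul(Add(2023, Mul(-1, Rational(1, 24707))), Rational(1, 43743)), Mul(Pow(Add(9025, 90000), Rational(1, 2)), Rational(-1, 6215))) = Add(Mul(Add(2023, Rational(-1, 24707)), Rational(1, 43743)), Mul(Pow(99025, Rational(1, 2)), Rational(-1, 6215))) = Add(Mul(Rational(49982260, 24707), Rational(1, 43743)), Mul(Mul(5, Pow(3961, Rational(1, 2))), Rational(-1, 6215))) = Add(Rational(49982260, 1080758301), Mul(Rational(-1, 1243), Pow(3961, Rational(1, 2))))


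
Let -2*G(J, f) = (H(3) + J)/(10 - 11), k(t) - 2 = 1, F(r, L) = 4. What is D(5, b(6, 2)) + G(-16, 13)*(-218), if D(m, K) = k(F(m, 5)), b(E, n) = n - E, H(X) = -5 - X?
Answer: 2619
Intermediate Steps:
k(t) = 3 (k(t) = 2 + 1 = 3)
G(J, f) = -4 + J/2 (G(J, f) = -((-5 - 1*3) + J)/(2*(10 - 11)) = -((-5 - 3) + J)/(2*(-1)) = -(-8 + J)*(-1)/2 = -(8 - J)/2 = -4 + J/2)
D(m, K) = 3
D(5, b(6, 2)) + G(-16, 13)*(-218) = 3 + (-4 + (½)*(-16))*(-218) = 3 + (-4 - 8)*(-218) = 3 - 12*(-218) = 3 + 2616 = 2619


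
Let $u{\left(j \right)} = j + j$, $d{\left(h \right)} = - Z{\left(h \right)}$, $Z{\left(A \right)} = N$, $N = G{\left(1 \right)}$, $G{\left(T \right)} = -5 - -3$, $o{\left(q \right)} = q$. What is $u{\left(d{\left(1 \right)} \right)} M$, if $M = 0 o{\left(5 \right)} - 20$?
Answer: $-80$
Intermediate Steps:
$G{\left(T \right)} = -2$ ($G{\left(T \right)} = -5 + 3 = -2$)
$N = -2$
$Z{\left(A \right)} = -2$
$M = -20$ ($M = 0 \cdot 5 - 20 = 0 - 20 = -20$)
$d{\left(h \right)} = 2$ ($d{\left(h \right)} = \left(-1\right) \left(-2\right) = 2$)
$u{\left(j \right)} = 2 j$
$u{\left(d{\left(1 \right)} \right)} M = 2 \cdot 2 \left(-20\right) = 4 \left(-20\right) = -80$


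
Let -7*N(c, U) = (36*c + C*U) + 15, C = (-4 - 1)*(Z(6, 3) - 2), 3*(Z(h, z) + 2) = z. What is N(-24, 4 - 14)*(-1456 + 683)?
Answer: -772227/7 ≈ -1.1032e+5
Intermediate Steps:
Z(h, z) = -2 + z/3
C = 15 (C = (-4 - 1)*((-2 + (⅓)*3) - 2) = -5*((-2 + 1) - 2) = -5*(-1 - 2) = -5*(-3) = 15)
N(c, U) = -15/7 - 36*c/7 - 15*U/7 (N(c, U) = -((36*c + 15*U) + 15)/7 = -((15*U + 36*c) + 15)/7 = -(15 + 15*U + 36*c)/7 = -15/7 - 36*c/7 - 15*U/7)
N(-24, 4 - 14)*(-1456 + 683) = (-15/7 - 36/7*(-24) - 15*(4 - 14)/7)*(-1456 + 683) = (-15/7 + 864/7 - 15/7*(-10))*(-773) = (-15/7 + 864/7 + 150/7)*(-773) = (999/7)*(-773) = -772227/7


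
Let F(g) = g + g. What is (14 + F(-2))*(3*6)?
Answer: 180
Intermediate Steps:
F(g) = 2*g
(14 + F(-2))*(3*6) = (14 + 2*(-2))*(3*6) = (14 - 4)*18 = 10*18 = 180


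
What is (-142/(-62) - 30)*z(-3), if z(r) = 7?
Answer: -6013/31 ≈ -193.97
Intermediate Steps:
(-142/(-62) - 30)*z(-3) = (-142/(-62) - 30)*7 = (-142*(-1/62) - 30)*7 = (71/31 - 30)*7 = -859/31*7 = -6013/31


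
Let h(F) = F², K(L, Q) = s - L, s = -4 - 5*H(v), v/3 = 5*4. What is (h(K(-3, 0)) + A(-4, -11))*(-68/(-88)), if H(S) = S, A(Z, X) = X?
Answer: 770015/11 ≈ 70001.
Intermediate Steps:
v = 60 (v = 3*(5*4) = 3*20 = 60)
s = -304 (s = -4 - 5*60 = -4 - 300 = -304)
K(L, Q) = -304 - L
(h(K(-3, 0)) + A(-4, -11))*(-68/(-88)) = ((-304 - 1*(-3))² - 11)*(-68/(-88)) = ((-304 + 3)² - 11)*(-68*(-1/88)) = ((-301)² - 11)*(17/22) = (90601 - 11)*(17/22) = 90590*(17/22) = 770015/11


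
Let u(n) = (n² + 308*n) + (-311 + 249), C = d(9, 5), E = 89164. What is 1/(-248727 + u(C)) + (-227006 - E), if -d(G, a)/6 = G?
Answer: -82996205851/262505 ≈ -3.1617e+5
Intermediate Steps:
d(G, a) = -6*G
C = -54 (C = -6*9 = -54)
u(n) = -62 + n² + 308*n (u(n) = (n² + 308*n) - 62 = -62 + n² + 308*n)
1/(-248727 + u(C)) + (-227006 - E) = 1/(-248727 + (-62 + (-54)² + 308*(-54))) + (-227006 - 1*89164) = 1/(-248727 + (-62 + 2916 - 16632)) + (-227006 - 89164) = 1/(-248727 - 13778) - 316170 = 1/(-262505) - 316170 = -1/262505 - 316170 = -82996205851/262505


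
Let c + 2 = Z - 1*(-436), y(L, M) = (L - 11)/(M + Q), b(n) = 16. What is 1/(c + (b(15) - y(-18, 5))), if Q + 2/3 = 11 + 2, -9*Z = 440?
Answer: 468/188503 ≈ 0.0024827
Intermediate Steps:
Z = -440/9 (Z = -⅑*440 = -440/9 ≈ -48.889)
Q = 37/3 (Q = -⅔ + (11 + 2) = -⅔ + 13 = 37/3 ≈ 12.333)
y(L, M) = (-11 + L)/(37/3 + M) (y(L, M) = (L - 11)/(M + 37/3) = (-11 + L)/(37/3 + M))
c = 3466/9 (c = -2 + (-440/9 - 1*(-436)) = -2 + (-440/9 + 436) = -2 + 3484/9 = 3466/9 ≈ 385.11)
1/(c + (b(15) - y(-18, 5))) = 1/(3466/9 + (16 - 3*(-11 - 18)/(37 + 3*5))) = 1/(3466/9 + (16 - 3*(-29)/(37 + 15))) = 1/(3466/9 + (16 - 3*(-29)/52)) = 1/(3466/9 + (16 - 1*(-87/52))) = 1/(3466/9 + (16 + 87/52)) = 1/(3466/9 + 919/52) = 1/(188503/468) = 468/188503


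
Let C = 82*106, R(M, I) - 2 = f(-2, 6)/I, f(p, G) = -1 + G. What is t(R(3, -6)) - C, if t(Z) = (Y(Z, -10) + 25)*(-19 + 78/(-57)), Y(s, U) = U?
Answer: -170953/19 ≈ -8997.5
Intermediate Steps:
R(M, I) = 2 + 5/I (R(M, I) = 2 + (-1 + 6)/I = 2 + 5/I)
t(Z) = -5805/19 (t(Z) = (-10 + 25)*(-19 + 78/(-57)) = 15*(-19 + 78*(-1/57)) = 15*(-19 - 26/19) = 15*(-387/19) = -5805/19)
C = 8692
t(R(3, -6)) - C = -5805/19 - 1*8692 = -5805/19 - 8692 = -170953/19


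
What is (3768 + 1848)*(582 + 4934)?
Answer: 30977856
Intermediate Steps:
(3768 + 1848)*(582 + 4934) = 5616*5516 = 30977856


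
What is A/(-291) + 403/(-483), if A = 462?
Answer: -113473/46851 ≈ -2.4220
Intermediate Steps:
A/(-291) + 403/(-483) = 462/(-291) + 403/(-483) = 462*(-1/291) + 403*(-1/483) = -154/97 - 403/483 = -113473/46851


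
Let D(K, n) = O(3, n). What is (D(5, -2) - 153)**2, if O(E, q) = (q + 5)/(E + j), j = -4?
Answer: 24336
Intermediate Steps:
O(E, q) = (5 + q)/(-4 + E) (O(E, q) = (q + 5)/(E - 4) = (5 + q)/(-4 + E))
D(K, n) = -5 - n (D(K, n) = (5 + n)/(-4 + 3) = (5 + n)/(-1) = -(5 + n) = -5 - n)
(D(5, -2) - 153)**2 = ((-5 - 1*(-2)) - 153)**2 = ((-5 + 2) - 153)**2 = (-3 - 153)**2 = (-156)**2 = 24336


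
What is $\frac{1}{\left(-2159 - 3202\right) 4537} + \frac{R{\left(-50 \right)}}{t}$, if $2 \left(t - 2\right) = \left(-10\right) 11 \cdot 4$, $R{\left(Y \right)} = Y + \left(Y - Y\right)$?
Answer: $\frac{608071316}{2651191413} \approx 0.22936$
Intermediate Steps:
$R{\left(Y \right)} = Y$ ($R{\left(Y \right)} = Y + 0 = Y$)
$t = -218$ ($t = 2 + \frac{\left(-10\right) 11 \cdot 4}{2} = 2 + \frac{\left(-110\right) 4}{2} = 2 + \frac{1}{2} \left(-440\right) = 2 - 220 = -218$)
$\frac{1}{\left(-2159 - 3202\right) 4537} + \frac{R{\left(-50 \right)}}{t} = \frac{1}{\left(-2159 - 3202\right) 4537} - \frac{50}{-218} = \frac{1}{-5361} \cdot \frac{1}{4537} - - \frac{25}{109} = \left(- \frac{1}{5361}\right) \frac{1}{4537} + \frac{25}{109} = - \frac{1}{24322857} + \frac{25}{109} = \frac{608071316}{2651191413}$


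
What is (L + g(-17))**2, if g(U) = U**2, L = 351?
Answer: 409600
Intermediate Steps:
(L + g(-17))**2 = (351 + (-17)**2)**2 = (351 + 289)**2 = 640**2 = 409600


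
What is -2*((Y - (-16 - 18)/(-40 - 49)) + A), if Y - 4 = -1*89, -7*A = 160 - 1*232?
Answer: 93570/623 ≈ 150.19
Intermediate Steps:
A = 72/7 (A = -(160 - 1*232)/7 = -(160 - 232)/7 = -⅐*(-72) = 72/7 ≈ 10.286)
Y = -85 (Y = 4 - 1*89 = 4 - 89 = -85)
-2*((Y - (-16 - 18)/(-40 - 49)) + A) = -2*((-85 - (-16 - 18)/(-40 - 49)) + 72/7) = -2*((-85 - (-34)/(-89)) + 72/7) = -2*((-85 - (-34)*(-1)/89) + 72/7) = -2*((-85 - 1*34/89) + 72/7) = -2*((-85 - 34/89) + 72/7) = -2*(-7599/89 + 72/7) = -2*(-46785/623) = 93570/623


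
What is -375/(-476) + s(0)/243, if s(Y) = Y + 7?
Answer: 94457/115668 ≈ 0.81662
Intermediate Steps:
s(Y) = 7 + Y
-375/(-476) + s(0)/243 = -375/(-476) + (7 + 0)/243 = -375*(-1/476) + 7*(1/243) = 375/476 + 7/243 = 94457/115668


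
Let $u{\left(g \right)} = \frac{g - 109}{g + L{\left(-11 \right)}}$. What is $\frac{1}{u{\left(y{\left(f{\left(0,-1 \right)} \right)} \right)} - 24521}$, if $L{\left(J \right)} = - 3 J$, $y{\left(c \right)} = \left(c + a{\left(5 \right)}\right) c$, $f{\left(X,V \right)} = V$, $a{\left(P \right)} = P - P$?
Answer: $- \frac{17}{416911} \approx -4.0776 \cdot 10^{-5}$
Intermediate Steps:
$a{\left(P \right)} = 0$
$y{\left(c \right)} = c^{2}$ ($y{\left(c \right)} = \left(c + 0\right) c = c c = c^{2}$)
$u{\left(g \right)} = \frac{-109 + g}{33 + g}$ ($u{\left(g \right)} = \frac{g - 109}{g - -33} = \frac{-109 + g}{g + 33} = \frac{-109 + g}{33 + g}$)
$\frac{1}{u{\left(y{\left(f{\left(0,-1 \right)} \right)} \right)} - 24521} = \frac{1}{\frac{-109 + \left(-1\right)^{2}}{33 + \left(-1\right)^{2}} - 24521} = \frac{1}{\frac{-109 + 1}{33 + 1} - 24521} = \frac{1}{\frac{1}{34} \left(-108\right) - 24521} = \frac{1}{- \frac{54}{17} - 24521} = \frac{1}{- \frac{416911}{17}} = - \frac{17}{416911}$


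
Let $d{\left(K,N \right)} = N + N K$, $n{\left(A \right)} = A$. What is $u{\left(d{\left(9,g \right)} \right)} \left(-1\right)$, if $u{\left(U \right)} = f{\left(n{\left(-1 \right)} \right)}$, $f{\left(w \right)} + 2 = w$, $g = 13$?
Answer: $3$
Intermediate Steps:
$f{\left(w \right)} = -2 + w$
$d{\left(K,N \right)} = N + K N$
$u{\left(U \right)} = -3$ ($u{\left(U \right)} = -2 - 1 = -3$)
$u{\left(d{\left(9,g \right)} \right)} \left(-1\right) = \left(-3\right) \left(-1\right) = 3$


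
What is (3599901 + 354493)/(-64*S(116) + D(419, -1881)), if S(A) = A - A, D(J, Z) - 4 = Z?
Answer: -3954394/1877 ≈ -2106.8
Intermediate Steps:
D(J, Z) = 4 + Z
S(A) = 0
(3599901 + 354493)/(-64*S(116) + D(419, -1881)) = (3599901 + 354493)/(-64*0 + (4 - 1881)) = 3954394/(0 - 1877) = 3954394/(-1877) = 3954394*(-1/1877) = -3954394/1877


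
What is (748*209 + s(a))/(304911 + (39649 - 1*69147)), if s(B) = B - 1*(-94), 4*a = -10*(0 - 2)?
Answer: 156431/275413 ≈ 0.56799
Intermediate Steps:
a = 5 (a = (-10*(0 - 2))/4 = (-10*(-2))/4 = (1/4)*20 = 5)
s(B) = 94 + B (s(B) = B + 94 = 94 + B)
(748*209 + s(a))/(304911 + (39649 - 1*69147)) = (748*209 + (94 + 5))/(304911 + (39649 - 1*69147)) = (156332 + 99)/(304911 + (39649 - 69147)) = 156431/(304911 - 29498) = 156431/275413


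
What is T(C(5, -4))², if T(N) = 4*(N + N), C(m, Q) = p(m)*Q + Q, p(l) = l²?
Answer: 692224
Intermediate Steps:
C(m, Q) = Q + Q*m² (C(m, Q) = m²*Q + Q = Q*m² + Q = Q + Q*m²)
T(N) = 8*N (T(N) = 4*(2*N) = 8*N)
T(C(5, -4))² = (8*(-4*(1 + 5²)))² = (8*(-4*(1 + 25)))² = (8*(-4*26))² = (8*(-104))² = (-832)² = 692224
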